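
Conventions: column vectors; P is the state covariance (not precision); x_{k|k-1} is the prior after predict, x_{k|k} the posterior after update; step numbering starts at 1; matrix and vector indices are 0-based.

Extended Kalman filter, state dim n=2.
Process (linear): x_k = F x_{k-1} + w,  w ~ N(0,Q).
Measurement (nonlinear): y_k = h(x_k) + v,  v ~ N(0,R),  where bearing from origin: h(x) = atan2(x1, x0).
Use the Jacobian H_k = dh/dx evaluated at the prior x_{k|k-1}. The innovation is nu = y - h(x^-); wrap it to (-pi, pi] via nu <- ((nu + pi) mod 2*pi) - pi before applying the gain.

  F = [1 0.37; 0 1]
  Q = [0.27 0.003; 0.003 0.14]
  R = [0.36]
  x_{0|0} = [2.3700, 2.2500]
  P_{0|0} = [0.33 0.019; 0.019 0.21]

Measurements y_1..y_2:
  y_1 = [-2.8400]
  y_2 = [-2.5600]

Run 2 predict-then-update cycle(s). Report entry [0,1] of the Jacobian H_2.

step 1: x^-=[3.2025, 2.2500]  P^-=[0.6428 0.0997; 0.0997 0.3500]  H_jac=[-0.1469 0.2091]  S=[0.3830]  K=[-0.1921; 0.1528]  nu=[2.8307]  x^+=[2.6588, 2.6825]  P^+=[0.6287 0.1109; 0.1109 0.3411]
step 2: x^-=[3.6513, 2.6825]  P^-=[1.0275 0.2401; 0.2401 0.4811]  H_jac=[-0.1307 0.1779]  S=[0.3816]  K=[-0.2399; 0.1420]  nu=[3.0896]  x^+=[2.9101, 3.1212]  P^+=[1.0055 0.2531; 0.2531 0.4734]

H_jac[0,1] = 0.1779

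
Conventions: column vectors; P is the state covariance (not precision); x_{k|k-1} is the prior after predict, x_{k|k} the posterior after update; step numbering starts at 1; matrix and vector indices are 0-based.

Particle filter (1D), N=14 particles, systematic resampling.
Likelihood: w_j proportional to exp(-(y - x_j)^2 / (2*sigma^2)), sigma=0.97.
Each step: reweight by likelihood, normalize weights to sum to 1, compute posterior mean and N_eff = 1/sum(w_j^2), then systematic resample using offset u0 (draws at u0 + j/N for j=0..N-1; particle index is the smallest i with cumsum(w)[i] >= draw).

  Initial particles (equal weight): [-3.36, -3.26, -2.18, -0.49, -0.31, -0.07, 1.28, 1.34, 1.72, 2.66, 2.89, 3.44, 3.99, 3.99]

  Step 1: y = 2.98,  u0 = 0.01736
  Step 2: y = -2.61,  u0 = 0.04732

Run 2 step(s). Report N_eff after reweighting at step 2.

N_eff = 2.2867

step 1: w=[0.0000, 0.0000, 0.0000, 0.0003, 0.0006, 0.0015, 0.0440, 0.0489, 0.0878, 0.1934, 0.2034, 0.1825, 0.1188, 0.1188]  mean=2.9503  Neff=6.5645  idx=[6, 7, 8, 9, 9, 9, 10, 10, 11, 11, 11, 12, 12, 13]
step 2: w=[0.5183, 0.4036, 0.0758, 0.0006, 0.0006, 0.0006, 0.0002, 0.0002, 0.0000, 0.0000, 0.0000, 0.0000, 0.0000, 0.0000]  mean=1.3408  Neff=2.2867  idx=[0, 0, 0, 0, 0, 0, 0, 1, 1, 1, 1, 1, 1, 2]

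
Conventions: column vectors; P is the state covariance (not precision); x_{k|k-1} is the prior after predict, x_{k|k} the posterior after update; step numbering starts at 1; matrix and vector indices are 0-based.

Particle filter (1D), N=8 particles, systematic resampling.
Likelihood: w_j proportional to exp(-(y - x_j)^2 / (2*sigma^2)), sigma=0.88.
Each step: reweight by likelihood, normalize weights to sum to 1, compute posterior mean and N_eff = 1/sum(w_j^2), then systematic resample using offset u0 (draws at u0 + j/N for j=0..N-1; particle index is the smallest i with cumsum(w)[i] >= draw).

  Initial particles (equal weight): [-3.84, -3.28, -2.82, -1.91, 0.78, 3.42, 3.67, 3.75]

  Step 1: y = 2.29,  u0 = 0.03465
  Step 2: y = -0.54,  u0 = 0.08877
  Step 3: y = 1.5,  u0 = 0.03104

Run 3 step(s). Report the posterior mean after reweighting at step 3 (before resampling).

step 1: w=[0.0000, 0.0000, 0.0000, 0.0000, 0.1892, 0.3615, 0.2411, 0.2082]  mean=3.0495  Neff=3.7319  idx=[4, 4, 5, 5, 5, 6, 6, 7]
step 2: w=[0.4999, 0.4999, 0.0001, 0.0001, 0.0001, 0.0000, 0.0000, 0.0000]  mean=0.7806  Neff=2.0009  idx=[0, 0, 0, 0, 1, 1, 1, 1]
step 3: w=[0.1250, 0.1250, 0.1250, 0.1250, 0.1250, 0.1250, 0.1250, 0.1250]  mean=0.7800  Neff=8.0000  idx=[0, 1, 2, 3, 4, 5, 6, 7]

post_mean = 0.7800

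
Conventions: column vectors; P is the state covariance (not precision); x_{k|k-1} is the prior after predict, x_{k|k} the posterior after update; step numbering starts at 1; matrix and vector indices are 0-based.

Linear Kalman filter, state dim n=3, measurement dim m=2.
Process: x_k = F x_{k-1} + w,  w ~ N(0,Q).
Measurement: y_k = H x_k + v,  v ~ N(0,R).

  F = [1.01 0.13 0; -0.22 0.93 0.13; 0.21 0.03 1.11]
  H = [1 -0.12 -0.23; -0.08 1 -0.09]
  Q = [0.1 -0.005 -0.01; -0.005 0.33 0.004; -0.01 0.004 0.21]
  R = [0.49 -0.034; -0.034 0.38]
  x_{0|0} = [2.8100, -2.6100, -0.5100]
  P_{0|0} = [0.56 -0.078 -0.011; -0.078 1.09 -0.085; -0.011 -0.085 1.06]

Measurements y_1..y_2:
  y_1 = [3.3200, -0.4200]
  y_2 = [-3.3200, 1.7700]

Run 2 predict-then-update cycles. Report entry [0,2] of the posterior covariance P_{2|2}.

step 1: x^-=[2.4988, -3.1118, -0.0543]  P^-=[0.6692 -0.0716 0.0839; -0.0716 1.3298 0.0611; 0.0839 0.0611 1.5299]  S=[1.2412 -0.3071; -0.3071 1.7281]  K=[0.5350 0.0183; -0.0075 0.7683; -0.2445 -0.0917]  nu=[0.4353, 2.8868]  x^+=[2.7846, -0.8971, -0.4253]  P^+=[0.3193 0.0353 0.2327; 0.0353 0.3061 0.1231; 0.2327 0.1231 1.4550]
step 2: x^-=[2.6958, -1.5022, 0.0858]  P^-=[0.4402 0.0258 0.3396; 0.0258 0.6368 0.2914; 0.3396 0.2914 2.1342]  S=[0.9059 -0.1636; -0.1636 0.9852]  K=[0.4009 0.0260; -0.0189 0.6145; -0.1983 0.0403]  nu=[-6.1763, 3.4956]  x^+=[0.3104, 0.7625, 1.4513]  P^+=[0.2973 0.0571 0.4124; 0.0571 0.2606 0.2436; 0.4124 0.2436 2.0944]

P_post[0,2] = 0.4124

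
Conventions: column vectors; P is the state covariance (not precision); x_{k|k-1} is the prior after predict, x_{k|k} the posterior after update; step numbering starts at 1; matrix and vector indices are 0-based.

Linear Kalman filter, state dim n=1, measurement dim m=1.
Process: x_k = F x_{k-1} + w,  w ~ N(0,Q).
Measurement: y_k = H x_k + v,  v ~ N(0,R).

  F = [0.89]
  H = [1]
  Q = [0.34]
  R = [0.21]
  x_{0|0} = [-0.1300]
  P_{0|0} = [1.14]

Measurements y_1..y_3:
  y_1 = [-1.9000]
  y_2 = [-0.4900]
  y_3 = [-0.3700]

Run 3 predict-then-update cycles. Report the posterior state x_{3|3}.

x_post = [-0.4736]

step 1: x^-=[-0.1157]  P^-=[1.2430]  S=[1.4530]  K=[0.8555]  nu=[-1.7843]  x^+=[-1.6421]  P^+=[0.1796]
step 2: x^-=[-1.4615]  P^-=[0.4823]  S=[0.6923]  K=[0.6967]  nu=[0.9715]  x^+=[-0.7847]  P^+=[0.1463]
step 3: x^-=[-0.6984]  P^-=[0.4559]  S=[0.6659]  K=[0.6846]  nu=[0.3284]  x^+=[-0.4736]  P^+=[0.1438]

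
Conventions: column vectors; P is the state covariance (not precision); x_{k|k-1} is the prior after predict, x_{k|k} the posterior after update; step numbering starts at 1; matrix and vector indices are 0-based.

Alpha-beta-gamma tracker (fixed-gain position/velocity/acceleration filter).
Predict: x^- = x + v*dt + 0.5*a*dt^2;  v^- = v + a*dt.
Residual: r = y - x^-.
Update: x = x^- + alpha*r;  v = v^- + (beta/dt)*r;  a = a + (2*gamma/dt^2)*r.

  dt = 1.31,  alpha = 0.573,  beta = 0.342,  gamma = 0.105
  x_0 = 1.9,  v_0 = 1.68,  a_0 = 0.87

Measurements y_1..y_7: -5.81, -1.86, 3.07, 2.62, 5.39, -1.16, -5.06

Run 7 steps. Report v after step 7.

step 1: x_pred=4.8473  r=-10.6573  x^+=-1.2593  v^+=0.0374  a^+=-0.4341
step 2: x_pred=-1.5828  r=-0.2772  x^+=-1.7417  v^+=-0.6037  a^+=-0.4681
step 3: x_pred=-2.9341  r=6.0041  x^+=0.5063  v^+=0.3507  a^+=0.2667
step 4: x_pred=1.1944  r=1.4256  x^+=2.0113  v^+=1.0722  a^+=0.4411
step 5: x_pred=3.7943  r=1.5957  x^+=4.7086  v^+=2.0666  a^+=0.6364
step 6: x_pred=7.9619  r=-9.1219  x^+=2.7351  v^+=0.5188  a^+=-0.4799
step 7: x_pred=3.0029  r=-8.0629  x^+=-1.6171  v^+=-2.2148  a^+=-1.4665

v_post = -2.2148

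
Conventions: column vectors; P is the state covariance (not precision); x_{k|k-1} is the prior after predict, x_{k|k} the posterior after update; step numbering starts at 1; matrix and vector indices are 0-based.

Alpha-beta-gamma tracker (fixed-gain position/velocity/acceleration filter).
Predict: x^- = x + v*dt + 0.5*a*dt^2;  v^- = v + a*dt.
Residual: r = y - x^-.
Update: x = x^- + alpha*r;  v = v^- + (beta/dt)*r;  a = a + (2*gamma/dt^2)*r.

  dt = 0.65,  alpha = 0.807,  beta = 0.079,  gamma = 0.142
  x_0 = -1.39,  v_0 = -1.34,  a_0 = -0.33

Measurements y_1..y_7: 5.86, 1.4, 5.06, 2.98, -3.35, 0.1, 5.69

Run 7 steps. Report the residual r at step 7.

step 1: x_pred=-2.3307  r=8.1907  x^+=4.2792  v^+=-0.5590  a^+=5.1757
step 2: x_pred=5.0092  r=-3.6092  x^+=2.0966  v^+=2.3665  a^+=2.7496
step 3: x_pred=4.2157  r=0.8443  x^+=4.8970  v^+=4.2564  a^+=3.3172
step 4: x_pred=8.3645  r=-5.3845  x^+=4.0192  v^+=5.7582  a^+=-0.3022
step 5: x_pred=7.6982  r=-11.0482  x^+=-1.2177  v^+=4.2190  a^+=-7.7287
step 6: x_pred=-0.1081  r=0.2081  x^+=0.0598  v^+=-0.7794  a^+=-7.5888
step 7: x_pred=-2.0499  r=7.7399  x^+=4.1962  v^+=-4.7714  a^+=-2.3861

resid = 7.7399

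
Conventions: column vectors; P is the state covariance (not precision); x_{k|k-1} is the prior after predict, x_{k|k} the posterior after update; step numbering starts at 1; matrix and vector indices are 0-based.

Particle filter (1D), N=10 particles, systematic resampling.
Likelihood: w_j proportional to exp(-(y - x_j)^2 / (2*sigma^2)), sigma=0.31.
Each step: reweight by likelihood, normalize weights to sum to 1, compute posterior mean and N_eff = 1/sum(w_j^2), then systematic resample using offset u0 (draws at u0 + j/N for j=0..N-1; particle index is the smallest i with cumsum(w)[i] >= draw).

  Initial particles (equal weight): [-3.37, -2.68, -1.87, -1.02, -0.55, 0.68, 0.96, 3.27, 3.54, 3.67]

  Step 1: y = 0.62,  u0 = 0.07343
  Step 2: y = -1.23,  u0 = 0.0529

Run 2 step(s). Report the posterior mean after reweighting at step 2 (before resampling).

step 1: w=[0.0000, 0.0000, 0.0000, 0.0000, 0.0005, 0.6414, 0.3581, 0.0000, 0.0000, 0.0000]  mean=0.7796  Neff=1.8533  idx=[5, 5, 5, 5, 5, 5, 6, 6, 6, 6]
step 2: w=[0.1664, 0.1664, 0.1664, 0.1664, 0.1664, 0.1664, 0.0004, 0.0004, 0.0004, 0.0004]  mean=0.6805  Neff=6.0204  idx=[0, 0, 1, 2, 2, 3, 3, 4, 5, 5]

post_mean = 0.6805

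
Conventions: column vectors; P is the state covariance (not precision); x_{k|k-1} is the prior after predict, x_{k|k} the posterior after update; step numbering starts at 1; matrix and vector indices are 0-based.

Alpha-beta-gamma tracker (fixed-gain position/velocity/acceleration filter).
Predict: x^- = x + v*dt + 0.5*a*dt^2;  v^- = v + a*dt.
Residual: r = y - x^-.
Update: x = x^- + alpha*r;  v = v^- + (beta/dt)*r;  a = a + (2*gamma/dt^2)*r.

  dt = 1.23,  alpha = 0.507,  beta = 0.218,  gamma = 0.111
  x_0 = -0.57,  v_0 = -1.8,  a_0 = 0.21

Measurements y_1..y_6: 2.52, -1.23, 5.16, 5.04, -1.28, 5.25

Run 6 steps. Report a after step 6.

a_post = -1.0316

step 1: x_pred=-2.6251  r=5.1451  x^+=-0.0166  v^+=-0.6298  a^+=0.9650
step 2: x_pred=-0.0612  r=-1.1688  x^+=-0.6538  v^+=0.3500  a^+=0.7935
step 3: x_pred=0.3769  r=4.7831  x^+=2.8019  v^+=2.1737  a^+=1.4953
step 4: x_pred=6.6068  r=-1.5668  x^+=5.8124  v^+=3.7353  a^+=1.2654
step 5: x_pred=11.3641  r=-12.6441  x^+=4.9535  v^+=3.0508  a^+=-0.5899
step 6: x_pred=8.2598  r=-3.0098  x^+=6.7338  v^+=1.7918  a^+=-1.0316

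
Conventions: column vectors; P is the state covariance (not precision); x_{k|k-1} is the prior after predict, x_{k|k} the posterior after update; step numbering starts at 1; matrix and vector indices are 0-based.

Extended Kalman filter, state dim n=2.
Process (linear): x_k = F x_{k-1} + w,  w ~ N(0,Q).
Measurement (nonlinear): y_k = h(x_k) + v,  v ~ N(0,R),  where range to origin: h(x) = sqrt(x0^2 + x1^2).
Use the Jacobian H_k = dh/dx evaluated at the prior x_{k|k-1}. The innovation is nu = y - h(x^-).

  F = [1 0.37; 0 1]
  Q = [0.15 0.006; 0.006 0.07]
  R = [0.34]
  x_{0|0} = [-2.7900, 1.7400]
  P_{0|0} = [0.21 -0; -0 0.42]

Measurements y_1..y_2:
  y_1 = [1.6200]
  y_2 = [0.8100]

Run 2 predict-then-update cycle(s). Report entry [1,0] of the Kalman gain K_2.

K[1,0] = 0.2278

step 1: x^-=[-2.1462, 1.7400]  P^-=[0.4175 0.1614; 0.1614 0.4900]  H_jac=[-0.7768 0.6298]  S=[0.6283]  K=[-0.3544; 0.2916]  nu=[-1.1429]  x^+=[-1.7412, 1.4067]  P^+=[0.3386 0.2263; 0.2263 0.4366]
step 2: x^-=[-1.2207, 1.4067]  P^-=[0.7158 0.3939; 0.3939 0.5066]  H_jac=[-0.6554 0.7553]  S=[0.5465]  K=[-0.3141; 0.2278]  nu=[-1.0525]  x^+=[-0.8901, 1.1670]  P^+=[0.6619 0.4330; 0.4330 0.4782]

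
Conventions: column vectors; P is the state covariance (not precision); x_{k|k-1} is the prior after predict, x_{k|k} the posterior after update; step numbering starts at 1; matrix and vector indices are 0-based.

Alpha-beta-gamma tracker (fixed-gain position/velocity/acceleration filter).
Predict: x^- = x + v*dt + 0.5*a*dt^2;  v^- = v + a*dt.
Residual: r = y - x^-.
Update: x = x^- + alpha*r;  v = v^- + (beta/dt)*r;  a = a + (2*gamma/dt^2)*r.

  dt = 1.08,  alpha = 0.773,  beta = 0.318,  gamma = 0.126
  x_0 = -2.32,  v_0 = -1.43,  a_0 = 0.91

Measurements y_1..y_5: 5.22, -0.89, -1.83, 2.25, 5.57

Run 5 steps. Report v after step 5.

step 1: x_pred=-3.3337  r=8.5537  x^+=3.2783  v^+=2.0714  a^+=2.7580
step 2: x_pred=7.1239  r=-8.0139  x^+=0.9292  v^+=2.6904  a^+=1.0266
step 3: x_pred=4.4335  r=-6.2635  x^+=-0.4082  v^+=1.9549  a^+=-0.3266
step 4: x_pred=1.5126  r=0.7374  x^+=2.0826  v^+=1.8193  a^+=-0.1673
step 5: x_pred=3.9499  r=1.6201  x^+=5.2022  v^+=2.1156  a^+=0.1827

v_post = 2.1156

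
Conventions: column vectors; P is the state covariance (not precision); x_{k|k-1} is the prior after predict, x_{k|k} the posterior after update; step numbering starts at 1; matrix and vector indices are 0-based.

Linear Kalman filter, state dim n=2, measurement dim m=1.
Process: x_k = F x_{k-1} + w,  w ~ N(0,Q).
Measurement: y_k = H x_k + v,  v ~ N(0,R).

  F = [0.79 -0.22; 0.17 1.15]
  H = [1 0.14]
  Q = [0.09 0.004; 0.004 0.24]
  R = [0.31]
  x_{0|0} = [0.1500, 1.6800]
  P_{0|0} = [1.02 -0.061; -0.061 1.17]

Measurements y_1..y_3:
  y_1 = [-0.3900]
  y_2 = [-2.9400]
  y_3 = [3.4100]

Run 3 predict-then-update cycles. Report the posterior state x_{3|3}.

step 1: x^-=[-0.2511, 1.9575]  P^-=[0.8044 -0.2082; -0.2082 1.7930]  S=[1.0913]  K=[0.7104; 0.0393]  nu=[-0.4130]  x^+=[-0.5445, 1.9413]  P^+=[0.2536 -0.2386; -0.2386 1.7913]
step 2: x^-=[-0.8572, 2.1399]  P^-=[0.4179 -0.6230; -0.6230 2.5230]  S=[0.6029]  K=[0.5485; -0.4474]  nu=[-2.3824]  x^+=[-2.1639, 3.2058]  P^+=[0.2365 -0.4750; -0.4750 2.4023]
step 3: x^-=[-2.4148, 3.3188]  P^-=[0.5190 -0.9858; -0.9858 3.2381]  S=[0.6165]  K=[0.6180; -0.8637]  nu=[5.3602]  x^+=[0.8980, -1.3111]  P^+=[0.2835 -0.6567; -0.6567 2.7782]

x_post = [0.8980, -1.3111]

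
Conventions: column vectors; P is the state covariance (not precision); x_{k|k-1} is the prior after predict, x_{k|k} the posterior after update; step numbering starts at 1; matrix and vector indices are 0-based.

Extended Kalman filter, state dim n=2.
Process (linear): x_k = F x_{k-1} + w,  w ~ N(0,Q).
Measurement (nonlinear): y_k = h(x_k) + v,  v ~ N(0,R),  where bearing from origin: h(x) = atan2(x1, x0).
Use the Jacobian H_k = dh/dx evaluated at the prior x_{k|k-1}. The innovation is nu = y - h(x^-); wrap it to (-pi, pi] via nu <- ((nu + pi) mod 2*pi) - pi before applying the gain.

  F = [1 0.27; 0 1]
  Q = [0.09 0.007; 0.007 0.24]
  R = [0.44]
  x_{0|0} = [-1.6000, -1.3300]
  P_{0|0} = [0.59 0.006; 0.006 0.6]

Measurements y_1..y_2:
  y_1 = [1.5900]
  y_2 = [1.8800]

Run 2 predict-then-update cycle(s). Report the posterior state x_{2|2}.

x_post = [-2.2059, 0.5176]

step 1: x^-=[-1.9591, -1.3300]  P^-=[0.7270 0.1750; 0.1750 0.8400]  H_jac=[0.2372 -0.3494]  S=[0.5544]  K=[0.2007; -0.4545]  nu=[-2.1480]  x^+=[-2.3903, -0.3538]  P^+=[0.7046 0.2256; 0.2256 0.7255]
step 2: x^-=[-2.4858, -0.3538]  P^-=[0.9693 0.4285; 0.4285 0.9655]  H_jac=[0.0561 -0.3943]  S=[0.5742]  K=[-0.1995; -0.6211]  nu=[-1.4030]  x^+=[-2.2059, 0.5176]  P^+=[0.9465 0.3573; 0.3573 0.7440]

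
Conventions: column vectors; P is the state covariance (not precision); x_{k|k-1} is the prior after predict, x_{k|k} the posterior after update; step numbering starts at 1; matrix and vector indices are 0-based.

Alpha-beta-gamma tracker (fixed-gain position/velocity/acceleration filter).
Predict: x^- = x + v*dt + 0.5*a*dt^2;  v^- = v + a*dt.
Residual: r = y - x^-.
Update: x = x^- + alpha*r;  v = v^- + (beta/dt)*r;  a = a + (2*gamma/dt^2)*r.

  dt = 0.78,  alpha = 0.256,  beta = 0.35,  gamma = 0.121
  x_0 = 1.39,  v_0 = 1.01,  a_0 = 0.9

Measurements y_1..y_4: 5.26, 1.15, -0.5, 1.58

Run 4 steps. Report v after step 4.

v_post = -3.8146

step 1: x_pred=2.4516  r=2.8084  x^+=3.1705  v^+=2.9722  a^+=2.0171
step 2: x_pred=6.1024  r=-4.9524  x^+=4.8346  v^+=2.3233  a^+=0.0472
step 3: x_pred=6.6611  r=-7.1611  x^+=4.8279  v^+=-0.8532  a^+=-2.8013
step 4: x_pred=3.3102  r=-1.7302  x^+=2.8673  v^+=-3.8146  a^+=-3.4895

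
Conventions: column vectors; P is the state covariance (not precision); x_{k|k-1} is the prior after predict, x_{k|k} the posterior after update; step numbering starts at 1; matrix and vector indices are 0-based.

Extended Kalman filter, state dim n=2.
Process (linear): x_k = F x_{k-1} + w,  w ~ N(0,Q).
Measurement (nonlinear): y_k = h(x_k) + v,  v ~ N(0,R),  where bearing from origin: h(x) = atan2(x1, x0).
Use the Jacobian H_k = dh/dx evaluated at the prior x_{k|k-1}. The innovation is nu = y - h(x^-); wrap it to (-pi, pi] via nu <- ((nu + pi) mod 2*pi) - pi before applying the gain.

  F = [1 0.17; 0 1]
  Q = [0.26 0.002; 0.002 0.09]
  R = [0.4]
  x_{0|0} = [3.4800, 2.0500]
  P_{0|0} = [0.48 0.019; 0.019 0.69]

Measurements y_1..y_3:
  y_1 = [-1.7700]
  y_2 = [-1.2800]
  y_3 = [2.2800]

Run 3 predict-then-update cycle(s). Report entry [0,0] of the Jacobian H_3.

step 1: x^-=[3.8285, 2.0500]  P^-=[0.7664 0.1383; 0.1383 0.7800]  H_jac=[-0.1087 0.2030]  S=[0.4351]  K=[-0.1269; 0.3294]  nu=[-2.2616]  x^+=[4.1156, 1.3051]  P^+=[0.7594 0.1565; 0.1565 0.7328]
step 2: x^-=[4.3375, 1.3051]  P^-=[1.0938 0.2831; 0.2831 0.8228]  H_jac=[-0.0636 0.2114]  S=[0.4336]  K=[-0.0224; 0.3597]  nu=[-1.5723]  x^+=[4.3728, 0.7396]  P^+=[1.0936 0.2866; 0.2866 0.7667]
step 3: x^-=[4.4985, 0.7396]  P^-=[1.4731 0.4189; 0.4189 0.8567]  H_jac=[-0.0356 0.2164]  S=[0.4355]  K=[0.0878; 0.3915]  nu=[2.1170]  x^+=[4.6844, 1.5685]  P^+=[1.4698 0.4039; 0.4039 0.7900]

H_jac[0,0] = -0.0356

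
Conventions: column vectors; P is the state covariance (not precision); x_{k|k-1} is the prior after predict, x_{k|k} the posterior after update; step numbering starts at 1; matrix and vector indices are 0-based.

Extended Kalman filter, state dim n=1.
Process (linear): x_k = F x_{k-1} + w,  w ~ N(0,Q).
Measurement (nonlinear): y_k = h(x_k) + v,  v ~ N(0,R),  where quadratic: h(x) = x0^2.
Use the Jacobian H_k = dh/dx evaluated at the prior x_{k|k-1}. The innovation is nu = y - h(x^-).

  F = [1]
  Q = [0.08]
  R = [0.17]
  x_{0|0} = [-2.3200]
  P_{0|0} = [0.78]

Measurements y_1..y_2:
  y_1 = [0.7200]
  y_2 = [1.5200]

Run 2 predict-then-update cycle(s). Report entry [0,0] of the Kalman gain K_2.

K[0,0] = -0.2959

step 1: x^-=[-2.3200]  P^-=[0.8600]  H_jac=[-4.6400]  S=[18.6855]  K=[-0.2136]  nu=[-4.6624]  x^+=[-1.3243]  P^+=[0.0078]
step 2: x^-=[-1.3243]  P^-=[0.0878]  H_jac=[-2.6486]  S=[0.7861]  K=[-0.2959]  nu=[-0.2338]  x^+=[-1.2551]  P^+=[0.0190]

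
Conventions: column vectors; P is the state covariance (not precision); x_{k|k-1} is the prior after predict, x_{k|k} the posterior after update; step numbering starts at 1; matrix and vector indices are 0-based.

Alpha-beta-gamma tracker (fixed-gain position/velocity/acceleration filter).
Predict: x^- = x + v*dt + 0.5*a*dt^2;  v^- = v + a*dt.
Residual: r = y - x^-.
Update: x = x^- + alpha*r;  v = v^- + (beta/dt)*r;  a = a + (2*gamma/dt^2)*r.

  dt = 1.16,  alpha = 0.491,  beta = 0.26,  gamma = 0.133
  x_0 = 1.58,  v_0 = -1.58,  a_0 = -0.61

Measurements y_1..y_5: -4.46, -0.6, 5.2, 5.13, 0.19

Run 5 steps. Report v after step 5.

v_post = 5.7632

step 1: x_pred=-0.6632  r=-3.7968  x^+=-2.5274  v^+=-3.1386  a^+=-1.3606
step 2: x_pred=-7.0836  r=6.4836  x^+=-3.9002  v^+=-3.2636  a^+=-0.0789
step 3: x_pred=-7.7390  r=12.9390  x^+=-1.3860  v^+=-0.4550  a^+=2.4789
step 4: x_pred=-0.2459  r=5.3759  x^+=2.3937  v^+=3.6255  a^+=3.5417
step 5: x_pred=8.9821  r=-8.7921  x^+=4.6652  v^+=5.7632  a^+=1.8036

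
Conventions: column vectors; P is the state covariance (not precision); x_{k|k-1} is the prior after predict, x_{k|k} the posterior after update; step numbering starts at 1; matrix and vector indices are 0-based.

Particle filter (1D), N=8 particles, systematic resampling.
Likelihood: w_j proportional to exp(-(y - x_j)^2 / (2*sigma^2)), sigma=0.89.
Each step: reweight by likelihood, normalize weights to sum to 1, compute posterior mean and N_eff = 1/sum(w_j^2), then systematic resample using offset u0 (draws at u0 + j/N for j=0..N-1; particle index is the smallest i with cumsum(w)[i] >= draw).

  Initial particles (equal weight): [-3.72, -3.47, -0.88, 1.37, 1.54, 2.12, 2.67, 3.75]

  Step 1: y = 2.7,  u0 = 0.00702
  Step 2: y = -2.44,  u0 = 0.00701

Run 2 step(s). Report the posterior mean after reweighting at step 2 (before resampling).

post_mean = 1.4492

step 1: w=[0.0000, 0.0000, 0.0001, 0.1069, 0.1397, 0.2641, 0.3264, 0.1628]  mean=2.4034  Neff=4.2785  idx=[3, 4, 5, 5, 5, 6, 6, 7]
step 2: w=[0.6703, 0.2906, 0.0127, 0.0127, 0.0127, 0.0004, 0.0004, 0.0000]  mean=1.4492  Neff=1.8718  idx=[0, 0, 0, 0, 0, 0, 1, 1]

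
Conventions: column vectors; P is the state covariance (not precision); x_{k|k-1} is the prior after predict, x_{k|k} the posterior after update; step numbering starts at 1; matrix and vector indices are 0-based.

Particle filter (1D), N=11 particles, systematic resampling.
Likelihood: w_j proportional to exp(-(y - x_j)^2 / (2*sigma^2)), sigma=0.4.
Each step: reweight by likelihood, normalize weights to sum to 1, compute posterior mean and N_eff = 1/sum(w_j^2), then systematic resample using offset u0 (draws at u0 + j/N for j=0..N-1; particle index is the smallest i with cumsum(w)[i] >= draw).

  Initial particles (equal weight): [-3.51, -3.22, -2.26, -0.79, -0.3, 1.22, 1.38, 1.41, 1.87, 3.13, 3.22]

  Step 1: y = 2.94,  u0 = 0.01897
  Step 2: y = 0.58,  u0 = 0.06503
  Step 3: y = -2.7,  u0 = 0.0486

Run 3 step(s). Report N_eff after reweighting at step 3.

step 1: w=[0.0000, 0.0000, 0.0000, 0.0000, 0.0000, 0.0001, 0.0003, 0.0004, 0.0164, 0.5239, 0.4590]  mean=3.1494  Neff=2.0602  idx=[9, 9, 9, 9, 9, 9, 10, 10, 10, 10, 10]
step 2: w=[0.1396, 0.1396, 0.1396, 0.1396, 0.1396, 0.1396, 0.0324, 0.0324, 0.0324, 0.0324, 0.0324]  mean=3.1446  Neff=8.1801  idx=[0, 1, 1, 2, 3, 3, 4, 5, 5, 7, 10]
step 3: w=[0.1102, 0.1102, 0.1102, 0.1102, 0.1102, 0.1102, 0.1102, 0.1102, 0.1102, 0.0040, 0.0040]  mean=3.1307  Neff=9.1447  idx=[0, 1, 2, 2, 3, 4, 5, 6, 7, 7, 8]

N_eff = 9.1447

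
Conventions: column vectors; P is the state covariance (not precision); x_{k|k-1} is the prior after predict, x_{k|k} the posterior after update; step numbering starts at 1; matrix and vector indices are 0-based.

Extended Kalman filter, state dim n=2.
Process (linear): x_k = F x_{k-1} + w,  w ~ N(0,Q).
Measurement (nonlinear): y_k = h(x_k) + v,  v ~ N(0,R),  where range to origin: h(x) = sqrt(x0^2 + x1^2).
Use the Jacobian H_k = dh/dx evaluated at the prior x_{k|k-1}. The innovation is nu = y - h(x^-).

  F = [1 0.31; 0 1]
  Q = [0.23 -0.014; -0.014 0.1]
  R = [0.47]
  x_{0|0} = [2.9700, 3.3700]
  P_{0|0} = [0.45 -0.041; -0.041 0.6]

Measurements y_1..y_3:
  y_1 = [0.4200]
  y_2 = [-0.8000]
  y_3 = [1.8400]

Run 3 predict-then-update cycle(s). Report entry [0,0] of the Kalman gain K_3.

K[0,0] = 0.4531

step 1: x^-=[4.0147, 3.3700]  P^-=[0.7122 0.1310; 0.1310 0.7000]  H_jac=[0.7659 0.6429]  S=[1.3062]  K=[0.4821; 0.4214]  nu=[-4.8216]  x^+=[1.6901, 1.3383]  P^+=[0.4086 -0.1344; -0.1344 0.4681]
step 2: x^-=[2.1050, 1.3383]  P^-=[0.6003 -0.0032; -0.0032 0.5681]  H_jac=[0.8439 0.5365]  S=[1.0581]  K=[0.4771; 0.2855]  nu=[-3.2944]  x^+=[0.5331, 0.3979]  P^+=[0.3594 -0.1474; -0.1474 0.4819]
step 3: x^-=[0.6565, 0.3979]  P^-=[0.5444 -0.0120; -0.0120 0.5819]  H_jac=[0.8552 0.5183]  S=[1.0138]  K=[0.4531; 0.2874]  nu=[1.0724]  x^+=[1.1423, 0.7060]  P^+=[0.3363 -0.1440; -0.1440 0.4981]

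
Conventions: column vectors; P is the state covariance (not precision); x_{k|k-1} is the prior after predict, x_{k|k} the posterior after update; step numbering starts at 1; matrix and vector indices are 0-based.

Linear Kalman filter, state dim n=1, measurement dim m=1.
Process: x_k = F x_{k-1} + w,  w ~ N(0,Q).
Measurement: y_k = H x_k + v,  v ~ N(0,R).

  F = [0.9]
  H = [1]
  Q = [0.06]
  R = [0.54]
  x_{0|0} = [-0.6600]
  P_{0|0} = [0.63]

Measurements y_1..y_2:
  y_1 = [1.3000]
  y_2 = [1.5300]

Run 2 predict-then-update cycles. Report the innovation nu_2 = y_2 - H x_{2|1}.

step 1: x^-=[-0.5940]  P^-=[0.5703]  S=[1.1103]  K=[0.5136]  nu=[1.8940]  x^+=[0.3788]  P^+=[0.2774]
step 2: x^-=[0.3410]  P^-=[0.2847]  S=[0.8247]  K=[0.3452]  nu=[1.1890]  x^+=[0.7514]  P^+=[0.1864]

innov = [1.1890]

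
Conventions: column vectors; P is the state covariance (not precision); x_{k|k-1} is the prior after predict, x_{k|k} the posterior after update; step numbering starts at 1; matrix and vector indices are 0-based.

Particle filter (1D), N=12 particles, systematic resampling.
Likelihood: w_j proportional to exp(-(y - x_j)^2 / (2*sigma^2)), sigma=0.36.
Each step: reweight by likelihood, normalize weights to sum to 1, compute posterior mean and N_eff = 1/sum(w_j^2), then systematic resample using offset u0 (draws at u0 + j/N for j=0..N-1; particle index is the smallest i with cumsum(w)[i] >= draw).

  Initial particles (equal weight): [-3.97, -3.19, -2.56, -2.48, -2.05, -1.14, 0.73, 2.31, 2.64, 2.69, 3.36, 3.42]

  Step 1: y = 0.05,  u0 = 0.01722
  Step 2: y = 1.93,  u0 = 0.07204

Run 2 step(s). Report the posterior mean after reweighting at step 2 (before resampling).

post_mean = 0.7300

step 1: w=[0.0000, 0.0000, 0.0000, 0.0000, 0.0000, 0.0246, 0.9754, 0.0000, 0.0000, 0.0000, 0.0000, 0.0000]  mean=0.6840  Neff=1.0504  idx=[5, 6, 6, 6, 6, 6, 6, 6, 6, 6, 6, 6]
step 2: w=[0.0000, 0.0909, 0.0909, 0.0909, 0.0909, 0.0909, 0.0909, 0.0909, 0.0909, 0.0909, 0.0909, 0.0909]  mean=0.7300  Neff=11.0000  idx=[1, 2, 3, 4, 5, 6, 7, 8, 9, 10, 10, 11]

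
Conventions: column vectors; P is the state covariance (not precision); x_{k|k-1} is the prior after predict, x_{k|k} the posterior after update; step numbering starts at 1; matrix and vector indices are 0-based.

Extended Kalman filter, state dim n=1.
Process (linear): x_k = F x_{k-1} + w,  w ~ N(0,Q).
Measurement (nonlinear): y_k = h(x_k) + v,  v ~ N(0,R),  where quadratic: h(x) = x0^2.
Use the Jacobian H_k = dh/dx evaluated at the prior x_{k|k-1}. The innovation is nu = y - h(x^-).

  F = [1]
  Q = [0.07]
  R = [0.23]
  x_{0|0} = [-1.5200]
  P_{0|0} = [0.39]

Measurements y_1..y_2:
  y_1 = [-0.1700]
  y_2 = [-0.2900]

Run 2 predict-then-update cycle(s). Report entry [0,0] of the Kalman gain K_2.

step 1: x^-=[-1.5200]  P^-=[0.4600]  H_jac=[-3.0400]  S=[4.4811]  K=[-0.3121]  nu=[-2.4804]  x^+=[-0.7460]  P^+=[0.0236]
step 2: x^-=[-0.7460]  P^-=[0.0936]  H_jac=[-1.4919]  S=[0.4384]  K=[-0.3186]  nu=[-0.8465]  x^+=[-0.4763]  P^+=[0.0491]

K[0,0] = -0.3186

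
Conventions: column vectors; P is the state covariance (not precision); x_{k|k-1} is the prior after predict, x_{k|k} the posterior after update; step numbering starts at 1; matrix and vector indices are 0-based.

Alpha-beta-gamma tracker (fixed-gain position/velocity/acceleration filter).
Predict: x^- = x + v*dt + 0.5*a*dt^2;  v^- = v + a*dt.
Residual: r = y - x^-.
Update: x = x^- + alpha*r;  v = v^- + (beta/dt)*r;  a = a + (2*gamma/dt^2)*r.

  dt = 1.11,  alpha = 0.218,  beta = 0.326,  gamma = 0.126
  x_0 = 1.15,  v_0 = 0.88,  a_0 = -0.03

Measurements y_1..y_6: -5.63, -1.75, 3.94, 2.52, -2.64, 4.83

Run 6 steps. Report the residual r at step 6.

step 1: x_pred=2.1083  r=-7.7383  x^+=0.4214  v^+=-1.4260  a^+=-1.6127
step 2: x_pred=-2.1550  r=0.4050  x^+=-2.0667  v^+=-3.0972  a^+=-1.5299
step 3: x_pred=-6.4470  r=10.3870  x^+=-4.1827  v^+=-1.7447  a^+=0.5946
step 4: x_pred=-5.7530  r=8.2730  x^+=-3.9495  v^+=1.3450  a^+=2.2866
step 5: x_pred=-1.0479  r=-1.5921  x^+=-1.3949  v^+=3.4156  a^+=1.9610
step 6: x_pred=3.6044  r=1.2256  x^+=3.8716  v^+=5.9522  a^+=2.2117

resid = 1.2256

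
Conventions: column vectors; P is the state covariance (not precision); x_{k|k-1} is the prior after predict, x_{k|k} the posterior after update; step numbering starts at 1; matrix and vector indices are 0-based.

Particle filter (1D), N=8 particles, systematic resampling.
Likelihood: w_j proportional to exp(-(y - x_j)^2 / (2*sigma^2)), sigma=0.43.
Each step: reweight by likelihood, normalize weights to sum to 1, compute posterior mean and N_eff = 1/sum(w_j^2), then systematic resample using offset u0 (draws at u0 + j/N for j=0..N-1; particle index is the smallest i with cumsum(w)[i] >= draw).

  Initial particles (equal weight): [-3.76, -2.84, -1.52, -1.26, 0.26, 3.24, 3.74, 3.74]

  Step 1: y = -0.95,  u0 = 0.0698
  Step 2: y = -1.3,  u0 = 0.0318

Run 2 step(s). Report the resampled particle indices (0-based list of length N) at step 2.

step 1: w=[0.0000, 0.0001, 0.3445, 0.6396, 0.0158, 0.0000, 0.0000, 0.0000]  mean=-1.3256  Neff=1.8938  idx=[2, 2, 2, 3, 3, 3, 3, 3]
step 2: w=[0.1153, 0.1153, 0.1153, 0.1308, 0.1308, 0.1308, 0.1308, 0.1308]  mean=-1.3499  Neff=7.9711  idx=[0, 1, 2, 3, 4, 5, 6, 7]

resampled_idx = [0, 1, 2, 3, 4, 5, 6, 7]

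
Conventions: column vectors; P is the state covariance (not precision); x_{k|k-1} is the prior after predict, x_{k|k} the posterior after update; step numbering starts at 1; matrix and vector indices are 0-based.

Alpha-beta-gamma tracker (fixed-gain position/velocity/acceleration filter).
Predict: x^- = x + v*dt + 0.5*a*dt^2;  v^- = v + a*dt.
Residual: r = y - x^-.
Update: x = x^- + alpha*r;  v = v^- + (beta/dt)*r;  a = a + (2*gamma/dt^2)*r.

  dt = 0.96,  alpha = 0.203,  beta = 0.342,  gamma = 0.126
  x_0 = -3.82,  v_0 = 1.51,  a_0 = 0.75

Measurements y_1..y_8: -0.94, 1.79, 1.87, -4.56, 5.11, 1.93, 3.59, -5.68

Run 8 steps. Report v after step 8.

step 1: x_pred=-2.0248  r=1.0848  x^+=-1.8046  v^+=2.6165  a^+=1.0466
step 2: x_pred=1.1895  r=0.6005  x^+=1.3114  v^+=3.8351  a^+=1.2108
step 3: x_pred=5.5511  r=-3.6811  x^+=4.8038  v^+=3.6861  a^+=0.2043
step 4: x_pred=8.4367  r=-12.9967  x^+=5.7983  v^+=-0.7478  a^+=-3.3495
step 5: x_pred=3.5370  r=1.5730  x^+=3.8563  v^+=-3.4029  a^+=-2.9194
step 6: x_pred=-0.7558  r=2.6858  x^+=-0.2106  v^+=-5.2487  a^+=-2.1850
step 7: x_pred=-6.2562  r=9.8462  x^+=-4.2574  v^+=-3.8386  a^+=0.5073
step 8: x_pred=-7.7087  r=2.0287  x^+=-7.2969  v^+=-2.6289  a^+=1.0621

v_post = -2.6289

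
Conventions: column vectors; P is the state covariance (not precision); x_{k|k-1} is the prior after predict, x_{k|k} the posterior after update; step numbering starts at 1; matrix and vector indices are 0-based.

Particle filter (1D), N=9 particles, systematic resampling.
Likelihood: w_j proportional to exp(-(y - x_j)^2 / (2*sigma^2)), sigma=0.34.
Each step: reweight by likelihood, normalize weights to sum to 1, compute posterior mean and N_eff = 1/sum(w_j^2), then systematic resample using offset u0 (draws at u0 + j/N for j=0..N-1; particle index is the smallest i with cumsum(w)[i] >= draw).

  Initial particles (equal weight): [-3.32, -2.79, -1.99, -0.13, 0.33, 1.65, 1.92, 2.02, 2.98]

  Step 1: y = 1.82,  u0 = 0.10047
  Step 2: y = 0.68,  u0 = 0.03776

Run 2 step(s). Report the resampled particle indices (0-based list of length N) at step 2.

step 1: w=[0.0000, 0.0000, 0.0000, 0.0000, 0.0000, 0.3288, 0.3568, 0.3133, 0.0011]  mean=1.8637  Neff=2.9981  idx=[5, 5, 5, 6, 6, 6, 7, 7, 7]
step 2: w=[0.3029, 0.3029, 0.3029, 0.0229, 0.0229, 0.0229, 0.0075, 0.0075, 0.0075]  mean=1.6769  Neff=3.6105  idx=[0, 0, 0, 1, 1, 1, 2, 2, 3]

resampled_idx = [0, 0, 0, 1, 1, 1, 2, 2, 3]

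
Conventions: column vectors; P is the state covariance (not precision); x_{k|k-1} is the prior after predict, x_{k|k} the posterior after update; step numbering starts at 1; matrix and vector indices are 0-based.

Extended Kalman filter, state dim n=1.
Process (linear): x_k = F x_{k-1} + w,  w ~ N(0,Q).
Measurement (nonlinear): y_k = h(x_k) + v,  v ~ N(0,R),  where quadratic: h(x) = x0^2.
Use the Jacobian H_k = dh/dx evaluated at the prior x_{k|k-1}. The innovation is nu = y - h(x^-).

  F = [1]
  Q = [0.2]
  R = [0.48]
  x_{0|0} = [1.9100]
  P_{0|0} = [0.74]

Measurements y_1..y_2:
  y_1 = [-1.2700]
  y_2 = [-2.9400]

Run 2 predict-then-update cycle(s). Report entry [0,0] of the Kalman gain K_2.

K[0,0] = 0.3464

step 1: x^-=[1.9100]  P^-=[0.9400]  H_jac=[3.8200]  S=[14.1969]  K=[0.2529]  nu=[-4.9181]  x^+=[0.6661]  P^+=[0.0318]
step 2: x^-=[0.6661]  P^-=[0.2318]  H_jac=[1.3321]  S=[0.8913]  K=[0.3464]  nu=[-3.3836]  x^+=[-0.5061]  P^+=[0.1248]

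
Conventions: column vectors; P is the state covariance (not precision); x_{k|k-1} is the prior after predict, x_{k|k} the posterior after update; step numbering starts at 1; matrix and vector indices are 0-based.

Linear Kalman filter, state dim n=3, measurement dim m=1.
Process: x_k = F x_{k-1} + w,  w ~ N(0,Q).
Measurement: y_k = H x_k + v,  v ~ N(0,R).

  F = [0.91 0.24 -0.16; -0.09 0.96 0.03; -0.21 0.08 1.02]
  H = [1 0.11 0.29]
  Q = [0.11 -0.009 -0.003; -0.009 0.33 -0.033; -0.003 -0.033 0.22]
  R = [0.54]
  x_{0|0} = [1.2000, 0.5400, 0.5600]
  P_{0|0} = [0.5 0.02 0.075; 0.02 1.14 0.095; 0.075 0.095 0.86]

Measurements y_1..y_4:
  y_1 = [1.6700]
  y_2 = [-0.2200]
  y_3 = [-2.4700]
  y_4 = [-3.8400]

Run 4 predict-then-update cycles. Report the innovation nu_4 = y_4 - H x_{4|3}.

innov = [-2.5215]

step 1: x^-=[1.1320, 0.4272, 0.3624]  P^-=[0.5913 0.2148 -0.1224; 0.2148 1.3871 0.1720; -0.1224 0.1720 1.1268]  S=[1.2301]  K=[0.4711; 0.3392; 0.1815]  nu=[0.3859]  x^+=[1.3138, 0.5581, 0.4325]  P^+=[0.3184 0.0183 -0.2276; 0.0183 1.2455 0.0963; -0.2276 0.0963 1.0863]
step 2: x^-=[1.2603, 0.4305, 0.2099]  P^-=[0.5400 0.2386 -0.4133; 0.2386 1.4850 0.2149; -0.4133 0.2149 1.4847]  S=[1.0494]  K=[0.4254; 0.4425; 0.0390]  nu=[-1.5885]  x^+=[0.5845, -0.2724, 0.1480]  P^+=[0.3501 0.0411 -0.4307; 0.0411 1.2796 0.1968; -0.4307 0.1968 1.4832]
step 3: x^-=[0.4429, -0.3097, 0.0064]  P^-=[0.6399 0.2383 -0.6551; 0.2383 1.5200 0.3442; -0.6551 0.3442 2.0020]  S=[1.0611]  K=[0.4487; 0.4762; -0.0345]  nu=[-2.8806]  x^+=[-0.8497, -1.6814, 0.1059]  P^+=[0.4262 0.0115 -0.6386; 0.0115 1.2794 0.3616; -0.6386 0.3616 2.0007]
step 4: x^-=[-1.1937, -1.5345, 0.1519]  P^-=[0.7511 0.1715 -0.9165; 0.1715 1.5366 0.5497; -0.9165 0.5497 2.6607]  S=[1.0747]  K=[0.4691; 0.4652; -0.0785]  nu=[-2.5215]  x^+=[-2.3767, -2.7075, 0.3500]  P^+=[0.5146 -0.0630 -0.8769; -0.0630 1.3040 0.5890; -0.8769 0.5890 2.6541]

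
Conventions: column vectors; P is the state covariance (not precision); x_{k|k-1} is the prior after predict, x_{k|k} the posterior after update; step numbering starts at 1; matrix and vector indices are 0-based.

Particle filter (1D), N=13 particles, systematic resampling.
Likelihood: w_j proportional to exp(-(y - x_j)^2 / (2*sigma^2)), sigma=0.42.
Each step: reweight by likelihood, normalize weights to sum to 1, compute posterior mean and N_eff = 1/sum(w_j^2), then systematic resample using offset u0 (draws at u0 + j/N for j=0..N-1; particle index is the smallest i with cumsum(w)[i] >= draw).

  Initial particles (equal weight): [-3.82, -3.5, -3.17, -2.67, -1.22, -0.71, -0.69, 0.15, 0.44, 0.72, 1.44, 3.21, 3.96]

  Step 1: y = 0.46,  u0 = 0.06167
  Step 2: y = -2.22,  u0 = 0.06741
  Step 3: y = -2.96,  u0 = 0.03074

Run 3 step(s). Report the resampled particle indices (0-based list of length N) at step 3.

resampled_idx = [0, 1, 2, 3, 4, 4, 5, 6, 7, 8, 9, 10, 11]

step 1: w=[0.0000, 0.0000, 0.0000, 0.0000, 0.0001, 0.0077, 0.0087, 0.2824, 0.3705, 0.3062, 0.0244, 0.0000, 0.0000]  mean=0.4493  Neff=3.2102  idx=[7, 7, 7, 7, 8, 8, 8, 8, 9, 9, 9, 9, 10]
step 2: w=[0.2460, 0.2460, 0.2460, 0.2460, 0.0039, 0.0039, 0.0039, 0.0039, 0.0000, 0.0000, 0.0000, 0.0000, 0.0000]  mean=0.1547  Neff=4.1296  idx=[0, 0, 0, 1, 1, 1, 2, 2, 2, 3, 3, 3, 5]
step 3: w=[0.0833, 0.0833, 0.0833, 0.0833, 0.0833, 0.0833, 0.0833, 0.0833, 0.0833, 0.0833, 0.0833, 0.0833, 0.0004]  mean=0.1501  Neff=12.0095  idx=[0, 1, 2, 3, 4, 4, 5, 6, 7, 8, 9, 10, 11]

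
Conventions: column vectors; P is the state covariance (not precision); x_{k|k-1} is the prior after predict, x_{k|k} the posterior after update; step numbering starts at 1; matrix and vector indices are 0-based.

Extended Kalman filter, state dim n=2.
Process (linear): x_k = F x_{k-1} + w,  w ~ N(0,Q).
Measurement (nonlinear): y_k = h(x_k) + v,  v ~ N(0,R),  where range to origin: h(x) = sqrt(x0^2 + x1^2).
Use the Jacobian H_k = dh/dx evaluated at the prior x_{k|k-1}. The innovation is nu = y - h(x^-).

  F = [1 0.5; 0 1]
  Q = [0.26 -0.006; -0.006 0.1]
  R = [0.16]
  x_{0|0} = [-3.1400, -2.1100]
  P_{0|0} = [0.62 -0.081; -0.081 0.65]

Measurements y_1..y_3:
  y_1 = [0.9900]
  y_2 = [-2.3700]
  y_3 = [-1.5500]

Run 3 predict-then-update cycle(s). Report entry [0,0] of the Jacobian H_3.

step 1: x^-=[-4.1950, -2.1100]  P^-=[0.9615 0.2380; 0.2380 0.7500]  H_jac=[-0.8934 -0.4493]  S=[1.2699]  K=[-0.7606; -0.4328]  nu=[-3.7058]  x^+=[-1.3763, -0.5061]  P^+=[0.2268 -0.1801; -0.1801 0.5121]
step 2: x^-=[-1.6293, -0.5061]  P^-=[0.4348 0.0700; 0.0700 0.6121]  H_jac=[-0.9550 -0.2966]  S=[0.6500]  K=[-0.6707; -0.3822]  nu=[-4.0761]  x^+=[1.1044, 1.0516]  P^+=[0.1424 -0.0966; -0.0966 0.5172]
step 3: x^-=[1.6303, 1.0516]  P^-=[0.4351 0.1560; 0.1560 0.6172]  H_jac=[0.8403 0.5421]  S=[0.7907]  K=[0.5693; 0.5889]  nu=[-3.4900]  x^+=[-0.3567, -1.0036]  P^+=[0.1788 -0.1091; -0.1091 0.3430]

H_jac[0,0] = 0.8403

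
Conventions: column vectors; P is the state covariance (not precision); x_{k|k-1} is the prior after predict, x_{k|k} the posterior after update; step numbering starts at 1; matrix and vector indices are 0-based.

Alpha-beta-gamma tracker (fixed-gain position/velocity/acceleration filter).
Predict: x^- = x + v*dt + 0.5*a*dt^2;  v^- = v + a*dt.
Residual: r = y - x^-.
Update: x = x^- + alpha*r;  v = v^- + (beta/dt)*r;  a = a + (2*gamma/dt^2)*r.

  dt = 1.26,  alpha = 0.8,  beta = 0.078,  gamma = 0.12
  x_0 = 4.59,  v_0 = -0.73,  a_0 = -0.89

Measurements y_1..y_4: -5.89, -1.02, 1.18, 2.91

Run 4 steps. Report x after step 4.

step 1: x_pred=2.9637  r=-8.8537  x^+=-4.1193  v^+=-2.3995  a^+=-2.2284
step 2: x_pred=-8.9115  r=7.8915  x^+=-2.5983  v^+=-4.7188  a^+=-1.0355
step 3: x_pred=-9.3659  r=10.5459  x^+=-0.9292  v^+=-5.3706  a^+=0.5588
step 4: x_pred=-7.2526  r=10.1626  x^+=0.8775  v^+=-4.0374  a^+=2.0951

x_post = 0.8775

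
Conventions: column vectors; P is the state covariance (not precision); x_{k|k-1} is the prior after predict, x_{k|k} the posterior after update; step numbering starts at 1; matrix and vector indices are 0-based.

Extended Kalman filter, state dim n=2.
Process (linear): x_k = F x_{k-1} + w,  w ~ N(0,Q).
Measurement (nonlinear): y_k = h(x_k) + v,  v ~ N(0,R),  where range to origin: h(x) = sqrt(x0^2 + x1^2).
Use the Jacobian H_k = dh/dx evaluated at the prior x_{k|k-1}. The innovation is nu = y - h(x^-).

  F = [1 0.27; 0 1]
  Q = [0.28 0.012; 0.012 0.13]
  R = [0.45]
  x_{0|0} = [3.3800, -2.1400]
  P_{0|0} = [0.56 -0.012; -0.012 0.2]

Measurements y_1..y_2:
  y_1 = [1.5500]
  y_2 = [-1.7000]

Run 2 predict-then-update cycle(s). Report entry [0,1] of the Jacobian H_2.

H_jac[0,1] = -0.8583

step 1: x^-=[2.8022, -2.1400]  P^-=[0.8481 0.0540; 0.0540 0.3300]  H_jac=[0.7947 -0.6069]  S=[1.0552]  K=[0.6077; -0.1491]  nu=[-1.9759]  x^+=[1.6014, -1.8453]  P^+=[0.4584 0.1496; 0.1496 0.3065]
step 2: x^-=[1.1031, -1.8453]  P^-=[0.8415 0.2444; 0.2444 0.4365]  H_jac=[0.5131 -0.8583]  S=[0.7779]  K=[0.2854; -0.3204]  nu=[-3.8499]  x^+=[0.0043, -0.6116]  P^+=[0.7782 0.3156; 0.3156 0.3566]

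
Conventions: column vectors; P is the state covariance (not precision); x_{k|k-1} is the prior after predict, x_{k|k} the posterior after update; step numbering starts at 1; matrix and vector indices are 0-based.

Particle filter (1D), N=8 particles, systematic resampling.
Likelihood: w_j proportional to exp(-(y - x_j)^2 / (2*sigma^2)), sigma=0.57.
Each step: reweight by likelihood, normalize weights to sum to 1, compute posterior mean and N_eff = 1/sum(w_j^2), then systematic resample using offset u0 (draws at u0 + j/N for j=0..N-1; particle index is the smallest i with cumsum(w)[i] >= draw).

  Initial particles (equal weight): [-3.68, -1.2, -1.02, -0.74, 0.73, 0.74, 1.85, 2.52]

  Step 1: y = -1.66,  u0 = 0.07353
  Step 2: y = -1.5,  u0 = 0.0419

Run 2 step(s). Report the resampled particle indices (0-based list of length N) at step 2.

resampled_idx = [0, 1, 1, 2, 3, 4, 5, 6]

step 1: w=[0.0012, 0.4724, 0.3483, 0.1778, 0.0001, 0.0001, 0.0000, 0.0000]  mean=-1.0582  Neff=2.6586  idx=[1, 1, 1, 1, 2, 2, 3, 3]
step 2: w=[0.1525, 0.1525, 0.1525, 0.1525, 0.1229, 0.1229, 0.0720, 0.0720]  mean=-1.0895  Neff=7.4820  idx=[0, 1, 1, 2, 3, 4, 5, 6]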